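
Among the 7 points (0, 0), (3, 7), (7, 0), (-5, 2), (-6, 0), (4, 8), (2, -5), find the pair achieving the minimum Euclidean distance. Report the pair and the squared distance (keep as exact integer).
Pair = ((3, 7), (4, 8)); squared distance = 2

Compute all C(7, 2) = 21 pairwise squared distances (x_i − x_j)² + (y_i − y_j)². The minimum is 2, attained by the pair ((3, 7), (4, 8)).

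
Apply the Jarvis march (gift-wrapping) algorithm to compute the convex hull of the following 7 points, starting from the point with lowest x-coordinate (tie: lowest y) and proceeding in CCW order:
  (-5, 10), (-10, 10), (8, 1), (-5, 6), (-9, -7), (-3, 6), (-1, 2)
Hull (CCW) = [(-10, 10), (-9, -7), (8, 1), (-5, 10)]

Jarvis march: at each step, from the current hull vertex p, select the next vertex q as the point such that every other point lies strictly to the left of (or on) the directed line p → q. (Equivalently: for every other point r, the cross product (q − p) × (r − p) ≥ 0.)
Starting point (lowest x, tie lowest y): (-10, 10). Wrap until returning to start. Resulting hull: (-10, 10), (-9, -7), (8, 1), (-5, 10).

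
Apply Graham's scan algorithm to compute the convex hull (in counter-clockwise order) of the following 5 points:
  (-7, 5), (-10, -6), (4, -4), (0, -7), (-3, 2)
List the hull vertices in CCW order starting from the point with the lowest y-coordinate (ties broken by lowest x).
Hull (CCW) = [(0, -7), (4, -4), (-3, 2), (-7, 5), (-10, -6)]

Graham scan procedure:
  1. Find the pivot p₀ = point with lowest y (tie → lowest x): (0, -7).
  2. Sort the remaining points by polar angle around p₀.
  3. Walk through sorted points, maintaining a stack; pop the top while the last three entries make a non-left turn (cross product ≤ 0).
  4. Final stack is the convex hull in CCW order: (0, -7), (4, -4), (-3, 2), (-7, 5), (-10, -6).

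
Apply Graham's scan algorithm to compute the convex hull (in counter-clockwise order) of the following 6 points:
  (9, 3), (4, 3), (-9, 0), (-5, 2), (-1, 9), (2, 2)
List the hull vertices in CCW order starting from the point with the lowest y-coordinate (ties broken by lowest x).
Hull (CCW) = [(-9, 0), (9, 3), (-1, 9)]

Graham scan procedure:
  1. Find the pivot p₀ = point with lowest y (tie → lowest x): (-9, 0).
  2. Sort the remaining points by polar angle around p₀.
  3. Walk through sorted points, maintaining a stack; pop the top while the last three entries make a non-left turn (cross product ≤ 0).
  4. Final stack is the convex hull in CCW order: (-9, 0), (9, 3), (-1, 9).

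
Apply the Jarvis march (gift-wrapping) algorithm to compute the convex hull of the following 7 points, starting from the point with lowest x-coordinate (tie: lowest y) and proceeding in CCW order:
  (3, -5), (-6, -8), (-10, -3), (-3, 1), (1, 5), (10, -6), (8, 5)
Hull (CCW) = [(-10, -3), (-6, -8), (10, -6), (8, 5), (1, 5)]

Jarvis march: at each step, from the current hull vertex p, select the next vertex q as the point such that every other point lies strictly to the left of (or on) the directed line p → q. (Equivalently: for every other point r, the cross product (q − p) × (r − p) ≥ 0.)
Starting point (lowest x, tie lowest y): (-10, -3). Wrap until returning to start. Resulting hull: (-10, -3), (-6, -8), (10, -6), (8, 5), (1, 5).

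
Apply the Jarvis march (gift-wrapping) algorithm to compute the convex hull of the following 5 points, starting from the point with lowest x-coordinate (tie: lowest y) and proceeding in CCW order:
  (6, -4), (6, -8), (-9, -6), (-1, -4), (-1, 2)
Hull (CCW) = [(-9, -6), (6, -8), (6, -4), (-1, 2)]

Jarvis march: at each step, from the current hull vertex p, select the next vertex q as the point such that every other point lies strictly to the left of (or on) the directed line p → q. (Equivalently: for every other point r, the cross product (q − p) × (r − p) ≥ 0.)
Starting point (lowest x, tie lowest y): (-9, -6). Wrap until returning to start. Resulting hull: (-9, -6), (6, -8), (6, -4), (-1, 2).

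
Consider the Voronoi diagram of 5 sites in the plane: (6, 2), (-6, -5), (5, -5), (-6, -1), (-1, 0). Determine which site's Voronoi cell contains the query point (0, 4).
Nearest site = (-1, 0)

The Voronoi cell of site s contains exactly those query points closer to s than to any other site. Compute squared distances from q = (0, 4) to each site:
  (-1 − 0)² + (0 − 4)² = 17
  (6 − 0)² + (2 − 4)² = 40
  (-6 − 0)² + (-1 − 4)² = 61
  (5 − 0)² + (-5 − 4)² = 106
  (-6 − 0)² + (-5 − 4)² = 117
Minimum is attained by (-1, 0), so q lies in its Voronoi cell.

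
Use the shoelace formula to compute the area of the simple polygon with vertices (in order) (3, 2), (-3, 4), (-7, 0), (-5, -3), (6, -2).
Area = 113/2

Shoelace formula: Area = (1/2) |Σ_i (x_i · y_{i+1} − x_{i+1} · y_i)| (indices mod n). Compute each cross term:
  (3)(4) − (-3)(2) = 18
  (-3)(0) − (-7)(4) = 28
  (-7)(-3) − (-5)(0) = 21
  (-5)(-2) − (6)(-3) = 28
  (6)(2) − (3)(-2) = 18
Sum = 113, so (signed) Area = 113/2 = 113/2, |Area| = 113/2.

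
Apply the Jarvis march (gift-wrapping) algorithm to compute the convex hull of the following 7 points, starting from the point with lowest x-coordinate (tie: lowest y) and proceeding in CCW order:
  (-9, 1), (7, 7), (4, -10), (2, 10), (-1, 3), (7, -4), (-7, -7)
Hull (CCW) = [(-9, 1), (-7, -7), (4, -10), (7, -4), (7, 7), (2, 10)]

Jarvis march: at each step, from the current hull vertex p, select the next vertex q as the point such that every other point lies strictly to the left of (or on) the directed line p → q. (Equivalently: for every other point r, the cross product (q − p) × (r − p) ≥ 0.)
Starting point (lowest x, tie lowest y): (-9, 1). Wrap until returning to start. Resulting hull: (-9, 1), (-7, -7), (4, -10), (7, -4), (7, 7), (2, 10).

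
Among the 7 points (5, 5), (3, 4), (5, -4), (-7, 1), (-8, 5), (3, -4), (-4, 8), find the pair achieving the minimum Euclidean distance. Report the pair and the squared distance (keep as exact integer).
Pair = ((5, -4), (3, -4)); squared distance = 4

Compute all C(7, 2) = 21 pairwise squared distances (x_i − x_j)² + (y_i − y_j)². The minimum is 4, attained by the pair ((5, -4), (3, -4)).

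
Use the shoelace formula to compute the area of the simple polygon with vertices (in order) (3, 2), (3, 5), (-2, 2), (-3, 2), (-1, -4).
Area = 51/2

Shoelace formula: Area = (1/2) |Σ_i (x_i · y_{i+1} − x_{i+1} · y_i)| (indices mod n). Compute each cross term:
  (3)(5) − (3)(2) = 9
  (3)(2) − (-2)(5) = 16
  (-2)(2) − (-3)(2) = 2
  (-3)(-4) − (-1)(2) = 14
  (-1)(2) − (3)(-4) = 10
Sum = 51, so (signed) Area = 51/2 = 51/2, |Area| = 51/2.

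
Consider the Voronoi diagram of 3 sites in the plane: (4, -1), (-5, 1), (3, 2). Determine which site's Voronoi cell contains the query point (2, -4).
Nearest site = (4, -1)

The Voronoi cell of site s contains exactly those query points closer to s than to any other site. Compute squared distances from q = (2, -4) to each site:
  (4 − 2)² + (-1 − -4)² = 13
  (3 − 2)² + (2 − -4)² = 37
  (-5 − 2)² + (1 − -4)² = 74
Minimum is attained by (4, -1), so q lies in its Voronoi cell.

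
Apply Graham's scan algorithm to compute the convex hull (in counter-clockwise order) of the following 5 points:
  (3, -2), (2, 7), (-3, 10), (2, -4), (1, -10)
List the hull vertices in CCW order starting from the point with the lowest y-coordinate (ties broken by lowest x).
Hull (CCW) = [(1, -10), (3, -2), (2, 7), (-3, 10)]

Graham scan procedure:
  1. Find the pivot p₀ = point with lowest y (tie → lowest x): (1, -10).
  2. Sort the remaining points by polar angle around p₀.
  3. Walk through sorted points, maintaining a stack; pop the top while the last three entries make a non-left turn (cross product ≤ 0).
  4. Final stack is the convex hull in CCW order: (1, -10), (3, -2), (2, 7), (-3, 10).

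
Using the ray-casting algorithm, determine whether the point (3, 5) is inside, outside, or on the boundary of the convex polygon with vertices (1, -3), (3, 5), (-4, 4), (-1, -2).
The point (3, 5) lies on the polygon boundary

Boundary check: the query satisfies the collinearity and bounding-box conditions for some polygon edge, so it lies exactly on the boundary.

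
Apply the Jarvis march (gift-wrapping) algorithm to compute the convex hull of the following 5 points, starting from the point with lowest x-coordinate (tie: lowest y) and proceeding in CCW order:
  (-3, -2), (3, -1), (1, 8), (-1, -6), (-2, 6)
Hull (CCW) = [(-3, -2), (-1, -6), (3, -1), (1, 8), (-2, 6)]

Jarvis march: at each step, from the current hull vertex p, select the next vertex q as the point such that every other point lies strictly to the left of (or on) the directed line p → q. (Equivalently: for every other point r, the cross product (q − p) × (r − p) ≥ 0.)
Starting point (lowest x, tie lowest y): (-3, -2). Wrap until returning to start. Resulting hull: (-3, -2), (-1, -6), (3, -1), (1, 8), (-2, 6).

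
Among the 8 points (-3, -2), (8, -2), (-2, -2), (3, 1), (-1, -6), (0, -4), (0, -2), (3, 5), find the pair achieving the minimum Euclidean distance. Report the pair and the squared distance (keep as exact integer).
Pair = ((-3, -2), (-2, -2)); squared distance = 1

Compute all C(8, 2) = 28 pairwise squared distances (x_i − x_j)² + (y_i − y_j)². The minimum is 1, attained by the pair ((-3, -2), (-2, -2)).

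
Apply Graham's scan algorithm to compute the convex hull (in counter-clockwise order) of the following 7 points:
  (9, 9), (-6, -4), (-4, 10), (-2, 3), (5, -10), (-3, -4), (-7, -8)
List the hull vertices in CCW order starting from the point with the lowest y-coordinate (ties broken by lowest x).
Hull (CCW) = [(5, -10), (9, 9), (-4, 10), (-7, -8)]

Graham scan procedure:
  1. Find the pivot p₀ = point with lowest y (tie → lowest x): (5, -10).
  2. Sort the remaining points by polar angle around p₀.
  3. Walk through sorted points, maintaining a stack; pop the top while the last three entries make a non-left turn (cross product ≤ 0).
  4. Final stack is the convex hull in CCW order: (5, -10), (9, 9), (-4, 10), (-7, -8).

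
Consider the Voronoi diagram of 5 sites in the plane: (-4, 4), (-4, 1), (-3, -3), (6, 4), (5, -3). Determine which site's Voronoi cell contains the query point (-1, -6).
Nearest site = (-3, -3)

The Voronoi cell of site s contains exactly those query points closer to s than to any other site. Compute squared distances from q = (-1, -6) to each site:
  (-3 − -1)² + (-3 − -6)² = 13
  (5 − -1)² + (-3 − -6)² = 45
  (-4 − -1)² + (1 − -6)² = 58
  (-4 − -1)² + (4 − -6)² = 109
  (6 − -1)² + (4 − -6)² = 149
Minimum is attained by (-3, -3), so q lies in its Voronoi cell.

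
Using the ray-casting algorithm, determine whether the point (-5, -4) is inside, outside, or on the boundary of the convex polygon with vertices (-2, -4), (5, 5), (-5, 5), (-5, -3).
The point (-5, -4) lies strictly outside the polygon

Cast a horizontal ray to the right from the query point and count how many polygon edges it crosses (each edge strictly once or zero times, handled with the usual half-open convention). 
Parity of crossings → even ⇒ outside.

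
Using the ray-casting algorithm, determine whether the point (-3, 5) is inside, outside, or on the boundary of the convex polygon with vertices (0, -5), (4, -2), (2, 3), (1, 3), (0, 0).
The point (-3, 5) lies strictly outside the polygon

Cast a horizontal ray to the right from the query point and count how many polygon edges it crosses (each edge strictly once or zero times, handled with the usual half-open convention). 
Parity of crossings → even ⇒ outside.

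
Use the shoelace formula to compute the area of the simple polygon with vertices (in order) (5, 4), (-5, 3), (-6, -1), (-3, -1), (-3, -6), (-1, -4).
Area = 49

Shoelace formula: Area = (1/2) |Σ_i (x_i · y_{i+1} − x_{i+1} · y_i)| (indices mod n). Compute each cross term:
  (5)(3) − (-5)(4) = 35
  (-5)(-1) − (-6)(3) = 23
  (-6)(-1) − (-3)(-1) = 3
  (-3)(-6) − (-3)(-1) = 15
  (-3)(-4) − (-1)(-6) = 6
  (-1)(4) − (5)(-4) = 16
Sum = 98, so (signed) Area = 98/2 = 49, |Area| = 49.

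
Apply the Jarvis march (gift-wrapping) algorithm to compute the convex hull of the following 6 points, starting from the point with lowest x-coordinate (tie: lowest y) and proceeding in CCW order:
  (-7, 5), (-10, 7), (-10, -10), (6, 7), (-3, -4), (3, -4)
Hull (CCW) = [(-10, -10), (3, -4), (6, 7), (-10, 7)]

Jarvis march: at each step, from the current hull vertex p, select the next vertex q as the point such that every other point lies strictly to the left of (or on) the directed line p → q. (Equivalently: for every other point r, the cross product (q − p) × (r − p) ≥ 0.)
Starting point (lowest x, tie lowest y): (-10, -10). Wrap until returning to start. Resulting hull: (-10, -10), (3, -4), (6, 7), (-10, 7).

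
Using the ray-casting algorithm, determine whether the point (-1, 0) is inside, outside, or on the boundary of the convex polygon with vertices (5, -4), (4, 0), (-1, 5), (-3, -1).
The point (-1, 0) lies strictly inside the polygon

Cast a horizontal ray to the right from the query point and count how many polygon edges it crosses (each edge strictly once or zero times, handled with the usual half-open convention). 
Parity of crossings → odd ⇒ inside.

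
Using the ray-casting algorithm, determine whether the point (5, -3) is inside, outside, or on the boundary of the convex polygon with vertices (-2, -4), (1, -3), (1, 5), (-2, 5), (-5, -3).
The point (5, -3) lies strictly outside the polygon

Cast a horizontal ray to the right from the query point and count how many polygon edges it crosses (each edge strictly once or zero times, handled with the usual half-open convention). 
Parity of crossings → even ⇒ outside.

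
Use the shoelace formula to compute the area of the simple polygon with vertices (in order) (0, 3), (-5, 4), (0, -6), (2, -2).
Area = 63/2

Shoelace formula: Area = (1/2) |Σ_i (x_i · y_{i+1} − x_{i+1} · y_i)| (indices mod n). Compute each cross term:
  (0)(4) − (-5)(3) = 15
  (-5)(-6) − (0)(4) = 30
  (0)(-2) − (2)(-6) = 12
  (2)(3) − (0)(-2) = 6
Sum = 63, so (signed) Area = 63/2 = 63/2, |Area| = 63/2.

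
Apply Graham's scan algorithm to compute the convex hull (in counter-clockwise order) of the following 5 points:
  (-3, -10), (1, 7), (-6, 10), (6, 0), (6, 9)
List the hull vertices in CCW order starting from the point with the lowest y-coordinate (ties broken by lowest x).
Hull (CCW) = [(-3, -10), (6, 0), (6, 9), (-6, 10)]

Graham scan procedure:
  1. Find the pivot p₀ = point with lowest y (tie → lowest x): (-3, -10).
  2. Sort the remaining points by polar angle around p₀.
  3. Walk through sorted points, maintaining a stack; pop the top while the last three entries make a non-left turn (cross product ≤ 0).
  4. Final stack is the convex hull in CCW order: (-3, -10), (6, 0), (6, 9), (-6, 10).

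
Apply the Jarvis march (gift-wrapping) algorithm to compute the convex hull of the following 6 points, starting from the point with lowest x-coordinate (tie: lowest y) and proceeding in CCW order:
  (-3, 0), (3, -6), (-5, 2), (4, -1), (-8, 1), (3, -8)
Hull (CCW) = [(-8, 1), (3, -8), (4, -1), (-5, 2)]

Jarvis march: at each step, from the current hull vertex p, select the next vertex q as the point such that every other point lies strictly to the left of (or on) the directed line p → q. (Equivalently: for every other point r, the cross product (q − p) × (r − p) ≥ 0.)
Starting point (lowest x, tie lowest y): (-8, 1). Wrap until returning to start. Resulting hull: (-8, 1), (3, -8), (4, -1), (-5, 2).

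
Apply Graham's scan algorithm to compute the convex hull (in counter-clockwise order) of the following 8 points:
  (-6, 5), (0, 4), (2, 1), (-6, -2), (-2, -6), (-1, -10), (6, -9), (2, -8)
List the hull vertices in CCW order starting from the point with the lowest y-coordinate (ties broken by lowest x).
Hull (CCW) = [(-1, -10), (6, -9), (2, 1), (0, 4), (-6, 5), (-6, -2)]

Graham scan procedure:
  1. Find the pivot p₀ = point with lowest y (tie → lowest x): (-1, -10).
  2. Sort the remaining points by polar angle around p₀.
  3. Walk through sorted points, maintaining a stack; pop the top while the last three entries make a non-left turn (cross product ≤ 0).
  4. Final stack is the convex hull in CCW order: (-1, -10), (6, -9), (2, 1), (0, 4), (-6, 5), (-6, -2).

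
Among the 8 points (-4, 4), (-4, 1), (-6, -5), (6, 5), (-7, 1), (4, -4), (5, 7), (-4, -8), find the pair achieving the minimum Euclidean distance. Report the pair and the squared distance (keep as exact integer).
Pair = ((6, 5), (5, 7)); squared distance = 5

Compute all C(8, 2) = 28 pairwise squared distances (x_i − x_j)² + (y_i − y_j)². The minimum is 5, attained by the pair ((6, 5), (5, 7)).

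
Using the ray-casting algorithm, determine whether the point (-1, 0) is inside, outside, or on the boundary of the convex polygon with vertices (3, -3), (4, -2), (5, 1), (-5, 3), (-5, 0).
The point (-1, 0) lies strictly inside the polygon

Cast a horizontal ray to the right from the query point and count how many polygon edges it crosses (each edge strictly once or zero times, handled with the usual half-open convention). 
Parity of crossings → odd ⇒ inside.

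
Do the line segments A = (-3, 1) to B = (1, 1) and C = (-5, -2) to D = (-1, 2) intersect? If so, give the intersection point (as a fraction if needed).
Yes; intersection at (-2, 1) (t = 1/4 on AB, s = 3/4 on CD)

Parametrize AB as A + t(B − A) = (-3 + 4 t, 1 + 0 t) and CD as C + s(D − C) = (-5 + 4 s, -2 + 4 s). Solve the linear system for (t, s). Determinant = -16 ≠ 0, so a unique intersection of the containing lines exists. Solution: t = 1/4, s = 3/4 — both in [0, 1], so the segments cross. Intersection point: (-2, 1).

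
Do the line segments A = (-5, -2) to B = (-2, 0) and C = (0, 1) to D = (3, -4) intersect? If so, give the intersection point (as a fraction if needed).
No (intersection of containing lines falls outside at least one segment)

Parametrize and solve: t = 34/21, s = -1/21. At least one of these is outside [0, 1], so the segments do not intersect.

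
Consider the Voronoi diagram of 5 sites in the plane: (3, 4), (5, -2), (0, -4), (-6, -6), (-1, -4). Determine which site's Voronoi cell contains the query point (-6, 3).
Nearest site = (-1, -4)

The Voronoi cell of site s contains exactly those query points closer to s than to any other site. Compute squared distances from q = (-6, 3) to each site:
  (-1 − -6)² + (-4 − 3)² = 74
  (-6 − -6)² + (-6 − 3)² = 81
  (3 − -6)² + (4 − 3)² = 82
  (0 − -6)² + (-4 − 3)² = 85
  (5 − -6)² + (-2 − 3)² = 146
Minimum is attained by (-1, -4), so q lies in its Voronoi cell.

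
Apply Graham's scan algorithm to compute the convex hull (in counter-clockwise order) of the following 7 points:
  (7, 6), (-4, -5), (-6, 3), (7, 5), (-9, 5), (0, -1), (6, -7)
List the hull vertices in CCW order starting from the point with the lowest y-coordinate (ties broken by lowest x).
Hull (CCW) = [(6, -7), (7, 5), (7, 6), (-9, 5), (-4, -5)]

Graham scan procedure:
  1. Find the pivot p₀ = point with lowest y (tie → lowest x): (6, -7).
  2. Sort the remaining points by polar angle around p₀.
  3. Walk through sorted points, maintaining a stack; pop the top while the last three entries make a non-left turn (cross product ≤ 0).
  4. Final stack is the convex hull in CCW order: (6, -7), (7, 5), (7, 6), (-9, 5), (-4, -5).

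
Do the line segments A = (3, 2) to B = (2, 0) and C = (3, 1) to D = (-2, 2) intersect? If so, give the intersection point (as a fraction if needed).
Yes; intersection at (28/11, 12/11) (t = 5/11 on AB, s = 1/11 on CD)

Parametrize AB as A + t(B − A) = (3 + -1 t, 2 + -2 t) and CD as C + s(D − C) = (3 + -5 s, 1 + 1 s). Solve the linear system for (t, s). Determinant = 11 ≠ 0, so a unique intersection of the containing lines exists. Solution: t = 5/11, s = 1/11 — both in [0, 1], so the segments cross. Intersection point: (28/11, 12/11).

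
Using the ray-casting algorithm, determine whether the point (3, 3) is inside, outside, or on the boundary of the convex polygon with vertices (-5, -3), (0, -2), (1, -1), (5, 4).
The point (3, 3) lies strictly outside the polygon

Cast a horizontal ray to the right from the query point and count how many polygon edges it crosses (each edge strictly once or zero times, handled with the usual half-open convention). 
Parity of crossings → even ⇒ outside.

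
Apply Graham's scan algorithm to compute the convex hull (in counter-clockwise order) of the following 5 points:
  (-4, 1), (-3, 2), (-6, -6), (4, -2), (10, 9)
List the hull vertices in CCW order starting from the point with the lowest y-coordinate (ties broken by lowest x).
Hull (CCW) = [(-6, -6), (4, -2), (10, 9), (-3, 2), (-4, 1)]

Graham scan procedure:
  1. Find the pivot p₀ = point with lowest y (tie → lowest x): (-6, -6).
  2. Sort the remaining points by polar angle around p₀.
  3. Walk through sorted points, maintaining a stack; pop the top while the last three entries make a non-left turn (cross product ≤ 0).
  4. Final stack is the convex hull in CCW order: (-6, -6), (4, -2), (10, 9), (-3, 2), (-4, 1).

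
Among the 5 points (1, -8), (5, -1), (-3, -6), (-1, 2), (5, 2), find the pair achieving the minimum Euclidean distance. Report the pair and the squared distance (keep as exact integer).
Pair = ((5, -1), (5, 2)); squared distance = 9

Compute all C(5, 2) = 10 pairwise squared distances (x_i − x_j)² + (y_i − y_j)². The minimum is 9, attained by the pair ((5, -1), (5, 2)).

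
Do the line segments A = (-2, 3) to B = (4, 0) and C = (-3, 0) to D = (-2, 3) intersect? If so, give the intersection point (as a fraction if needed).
Yes; intersection at (-2, 3) (t = 0 on AB, s = 1 on CD)

Parametrize AB as A + t(B − A) = (-2 + 6 t, 3 + -3 t) and CD as C + s(D − C) = (-3 + 1 s, 0 + 3 s). Solve the linear system for (t, s). Determinant = -21 ≠ 0, so a unique intersection of the containing lines exists. Solution: t = 0, s = 1 — both in [0, 1], so the segments cross. Intersection point: (-2, 3).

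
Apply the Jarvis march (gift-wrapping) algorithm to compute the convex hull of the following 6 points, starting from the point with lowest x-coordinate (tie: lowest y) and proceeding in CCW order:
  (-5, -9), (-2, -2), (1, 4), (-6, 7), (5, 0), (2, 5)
Hull (CCW) = [(-6, 7), (-5, -9), (5, 0), (2, 5)]

Jarvis march: at each step, from the current hull vertex p, select the next vertex q as the point such that every other point lies strictly to the left of (or on) the directed line p → q. (Equivalently: for every other point r, the cross product (q − p) × (r − p) ≥ 0.)
Starting point (lowest x, tie lowest y): (-6, 7). Wrap until returning to start. Resulting hull: (-6, 7), (-5, -9), (5, 0), (2, 5).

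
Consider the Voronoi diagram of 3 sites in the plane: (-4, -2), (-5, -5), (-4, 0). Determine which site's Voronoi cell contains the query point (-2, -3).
Nearest site = (-4, -2)

The Voronoi cell of site s contains exactly those query points closer to s than to any other site. Compute squared distances from q = (-2, -3) to each site:
  (-4 − -2)² + (-2 − -3)² = 5
  (-5 − -2)² + (-5 − -3)² = 13
  (-4 − -2)² + (0 − -3)² = 13
Minimum is attained by (-4, -2), so q lies in its Voronoi cell.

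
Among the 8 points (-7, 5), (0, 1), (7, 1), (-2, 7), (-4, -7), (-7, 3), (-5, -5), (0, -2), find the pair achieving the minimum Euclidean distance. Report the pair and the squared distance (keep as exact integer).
Pair = ((-7, 5), (-7, 3)); squared distance = 4

Compute all C(8, 2) = 28 pairwise squared distances (x_i − x_j)² + (y_i − y_j)². The minimum is 4, attained by the pair ((-7, 5), (-7, 3)).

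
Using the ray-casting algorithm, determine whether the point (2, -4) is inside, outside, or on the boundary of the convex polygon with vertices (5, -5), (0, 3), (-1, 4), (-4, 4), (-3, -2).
The point (2, -4) lies strictly outside the polygon

Cast a horizontal ray to the right from the query point and count how many polygon edges it crosses (each edge strictly once or zero times, handled with the usual half-open convention). 
Parity of crossings → even ⇒ outside.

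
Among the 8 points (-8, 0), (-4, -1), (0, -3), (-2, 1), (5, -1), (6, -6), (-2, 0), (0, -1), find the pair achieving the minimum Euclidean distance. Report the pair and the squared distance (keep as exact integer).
Pair = ((-2, 1), (-2, 0)); squared distance = 1

Compute all C(8, 2) = 28 pairwise squared distances (x_i − x_j)² + (y_i − y_j)². The minimum is 1, attained by the pair ((-2, 1), (-2, 0)).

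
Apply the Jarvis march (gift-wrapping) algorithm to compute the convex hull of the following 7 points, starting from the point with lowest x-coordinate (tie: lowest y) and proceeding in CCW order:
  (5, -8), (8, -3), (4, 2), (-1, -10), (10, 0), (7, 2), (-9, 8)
Hull (CCW) = [(-9, 8), (-1, -10), (5, -8), (10, 0), (7, 2)]

Jarvis march: at each step, from the current hull vertex p, select the next vertex q as the point such that every other point lies strictly to the left of (or on) the directed line p → q. (Equivalently: for every other point r, the cross product (q − p) × (r − p) ≥ 0.)
Starting point (lowest x, tie lowest y): (-9, 8). Wrap until returning to start. Resulting hull: (-9, 8), (-1, -10), (5, -8), (10, 0), (7, 2).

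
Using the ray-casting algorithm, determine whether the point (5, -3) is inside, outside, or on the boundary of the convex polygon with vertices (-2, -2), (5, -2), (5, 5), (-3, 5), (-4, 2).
The point (5, -3) lies strictly outside the polygon

Cast a horizontal ray to the right from the query point and count how many polygon edges it crosses (each edge strictly once or zero times, handled with the usual half-open convention). 
Parity of crossings → even ⇒ outside.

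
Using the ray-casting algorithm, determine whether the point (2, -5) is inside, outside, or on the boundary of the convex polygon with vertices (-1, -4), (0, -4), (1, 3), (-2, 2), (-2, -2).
The point (2, -5) lies strictly outside the polygon

Cast a horizontal ray to the right from the query point and count how many polygon edges it crosses (each edge strictly once or zero times, handled with the usual half-open convention). 
Parity of crossings → even ⇒ outside.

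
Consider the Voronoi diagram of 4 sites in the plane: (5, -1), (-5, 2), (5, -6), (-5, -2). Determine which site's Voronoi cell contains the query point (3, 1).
Nearest site = (5, -1)

The Voronoi cell of site s contains exactly those query points closer to s than to any other site. Compute squared distances from q = (3, 1) to each site:
  (5 − 3)² + (-1 − 1)² = 8
  (5 − 3)² + (-6 − 1)² = 53
  (-5 − 3)² + (2 − 1)² = 65
  (-5 − 3)² + (-2 − 1)² = 73
Minimum is attained by (5, -1), so q lies in its Voronoi cell.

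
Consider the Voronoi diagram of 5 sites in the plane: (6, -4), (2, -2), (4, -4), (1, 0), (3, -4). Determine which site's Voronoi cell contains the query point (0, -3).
Nearest site = (2, -2)

The Voronoi cell of site s contains exactly those query points closer to s than to any other site. Compute squared distances from q = (0, -3) to each site:
  (2 − 0)² + (-2 − -3)² = 5
  (1 − 0)² + (0 − -3)² = 10
  (3 − 0)² + (-4 − -3)² = 10
  (4 − 0)² + (-4 − -3)² = 17
  (6 − 0)² + (-4 − -3)² = 37
Minimum is attained by (2, -2), so q lies in its Voronoi cell.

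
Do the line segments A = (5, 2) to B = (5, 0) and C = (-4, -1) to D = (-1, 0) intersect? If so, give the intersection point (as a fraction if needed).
No (intersection of containing lines falls outside at least one segment)

Parametrize and solve: t = 0, s = 3. At least one of these is outside [0, 1], so the segments do not intersect.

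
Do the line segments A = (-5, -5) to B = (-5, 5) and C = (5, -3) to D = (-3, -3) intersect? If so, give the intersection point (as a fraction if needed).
No (intersection of containing lines falls outside at least one segment)

Parametrize and solve: t = 1/5, s = 5/4. At least one of these is outside [0, 1], so the segments do not intersect.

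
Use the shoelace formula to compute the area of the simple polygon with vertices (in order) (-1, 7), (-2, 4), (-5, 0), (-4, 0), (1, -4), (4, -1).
Area = 44

Shoelace formula: Area = (1/2) |Σ_i (x_i · y_{i+1} − x_{i+1} · y_i)| (indices mod n). Compute each cross term:
  (-1)(4) − (-2)(7) = 10
  (-2)(0) − (-5)(4) = 20
  (-5)(0) − (-4)(0) = 0
  (-4)(-4) − (1)(0) = 16
  (1)(-1) − (4)(-4) = 15
  (4)(7) − (-1)(-1) = 27
Sum = 88, so (signed) Area = 88/2 = 44, |Area| = 44.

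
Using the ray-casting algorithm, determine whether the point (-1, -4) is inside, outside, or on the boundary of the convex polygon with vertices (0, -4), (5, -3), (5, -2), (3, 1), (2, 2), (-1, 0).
The point (-1, -4) lies strictly outside the polygon

Cast a horizontal ray to the right from the query point and count how many polygon edges it crosses (each edge strictly once or zero times, handled with the usual half-open convention). 
Parity of crossings → even ⇒ outside.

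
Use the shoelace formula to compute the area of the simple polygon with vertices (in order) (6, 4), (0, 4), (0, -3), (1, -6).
Area = 67/2

Shoelace formula: Area = (1/2) |Σ_i (x_i · y_{i+1} − x_{i+1} · y_i)| (indices mod n). Compute each cross term:
  (6)(4) − (0)(4) = 24
  (0)(-3) − (0)(4) = 0
  (0)(-6) − (1)(-3) = 3
  (1)(4) − (6)(-6) = 40
Sum = 67, so (signed) Area = 67/2 = 67/2, |Area| = 67/2.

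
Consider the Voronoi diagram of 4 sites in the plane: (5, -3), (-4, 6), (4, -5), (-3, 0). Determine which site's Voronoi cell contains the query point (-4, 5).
Nearest site = (-4, 6)

The Voronoi cell of site s contains exactly those query points closer to s than to any other site. Compute squared distances from q = (-4, 5) to each site:
  (-4 − -4)² + (6 − 5)² = 1
  (-3 − -4)² + (0 − 5)² = 26
  (5 − -4)² + (-3 − 5)² = 145
  (4 − -4)² + (-5 − 5)² = 164
Minimum is attained by (-4, 6), so q lies in its Voronoi cell.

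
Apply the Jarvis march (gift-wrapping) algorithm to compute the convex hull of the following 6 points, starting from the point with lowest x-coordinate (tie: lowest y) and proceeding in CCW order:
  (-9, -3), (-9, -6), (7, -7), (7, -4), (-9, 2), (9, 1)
Hull (CCW) = [(-9, -6), (7, -7), (9, 1), (-9, 2)]

Jarvis march: at each step, from the current hull vertex p, select the next vertex q as the point such that every other point lies strictly to the left of (or on) the directed line p → q. (Equivalently: for every other point r, the cross product (q − p) × (r − p) ≥ 0.)
Starting point (lowest x, tie lowest y): (-9, -6). Wrap until returning to start. Resulting hull: (-9, -6), (7, -7), (9, 1), (-9, 2).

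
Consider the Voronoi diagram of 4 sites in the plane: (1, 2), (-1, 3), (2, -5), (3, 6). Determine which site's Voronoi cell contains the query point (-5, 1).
Nearest site = (-1, 3)

The Voronoi cell of site s contains exactly those query points closer to s than to any other site. Compute squared distances from q = (-5, 1) to each site:
  (-1 − -5)² + (3 − 1)² = 20
  (1 − -5)² + (2 − 1)² = 37
  (2 − -5)² + (-5 − 1)² = 85
  (3 − -5)² + (6 − 1)² = 89
Minimum is attained by (-1, 3), so q lies in its Voronoi cell.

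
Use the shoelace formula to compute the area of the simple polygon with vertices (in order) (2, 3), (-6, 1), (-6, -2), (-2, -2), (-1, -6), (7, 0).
Area = 119/2

Shoelace formula: Area = (1/2) |Σ_i (x_i · y_{i+1} − x_{i+1} · y_i)| (indices mod n). Compute each cross term:
  (2)(1) − (-6)(3) = 20
  (-6)(-2) − (-6)(1) = 18
  (-6)(-2) − (-2)(-2) = 8
  (-2)(-6) − (-1)(-2) = 10
  (-1)(0) − (7)(-6) = 42
  (7)(3) − (2)(0) = 21
Sum = 119, so (signed) Area = 119/2 = 119/2, |Area| = 119/2.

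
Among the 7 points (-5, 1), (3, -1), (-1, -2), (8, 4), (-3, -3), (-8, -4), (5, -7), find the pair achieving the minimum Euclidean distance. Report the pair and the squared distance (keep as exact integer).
Pair = ((-1, -2), (-3, -3)); squared distance = 5

Compute all C(7, 2) = 21 pairwise squared distances (x_i − x_j)² + (y_i − y_j)². The minimum is 5, attained by the pair ((-1, -2), (-3, -3)).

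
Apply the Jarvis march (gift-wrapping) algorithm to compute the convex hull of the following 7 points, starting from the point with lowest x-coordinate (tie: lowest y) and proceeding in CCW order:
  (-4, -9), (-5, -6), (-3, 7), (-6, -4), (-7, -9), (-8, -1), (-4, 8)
Hull (CCW) = [(-8, -1), (-7, -9), (-4, -9), (-3, 7), (-4, 8)]

Jarvis march: at each step, from the current hull vertex p, select the next vertex q as the point such that every other point lies strictly to the left of (or on) the directed line p → q. (Equivalently: for every other point r, the cross product (q − p) × (r − p) ≥ 0.)
Starting point (lowest x, tie lowest y): (-8, -1). Wrap until returning to start. Resulting hull: (-8, -1), (-7, -9), (-4, -9), (-3, 7), (-4, 8).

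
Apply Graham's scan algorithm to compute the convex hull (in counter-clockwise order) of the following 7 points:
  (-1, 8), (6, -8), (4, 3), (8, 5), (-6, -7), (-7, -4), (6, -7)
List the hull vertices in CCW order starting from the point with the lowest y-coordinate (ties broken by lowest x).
Hull (CCW) = [(6, -8), (8, 5), (-1, 8), (-7, -4), (-6, -7)]

Graham scan procedure:
  1. Find the pivot p₀ = point with lowest y (tie → lowest x): (6, -8).
  2. Sort the remaining points by polar angle around p₀.
  3. Walk through sorted points, maintaining a stack; pop the top while the last three entries make a non-left turn (cross product ≤ 0).
  4. Final stack is the convex hull in CCW order: (6, -8), (8, 5), (-1, 8), (-7, -4), (-6, -7).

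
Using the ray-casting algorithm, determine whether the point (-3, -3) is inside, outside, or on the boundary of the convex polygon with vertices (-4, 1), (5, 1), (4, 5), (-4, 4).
The point (-3, -3) lies strictly outside the polygon

Cast a horizontal ray to the right from the query point and count how many polygon edges it crosses (each edge strictly once or zero times, handled with the usual half-open convention). 
Parity of crossings → even ⇒ outside.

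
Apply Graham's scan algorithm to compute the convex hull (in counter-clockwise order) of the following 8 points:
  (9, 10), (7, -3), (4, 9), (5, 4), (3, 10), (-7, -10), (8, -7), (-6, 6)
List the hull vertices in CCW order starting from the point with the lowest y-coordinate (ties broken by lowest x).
Hull (CCW) = [(-7, -10), (8, -7), (9, 10), (3, 10), (-6, 6)]

Graham scan procedure:
  1. Find the pivot p₀ = point with lowest y (tie → lowest x): (-7, -10).
  2. Sort the remaining points by polar angle around p₀.
  3. Walk through sorted points, maintaining a stack; pop the top while the last three entries make a non-left turn (cross product ≤ 0).
  4. Final stack is the convex hull in CCW order: (-7, -10), (8, -7), (9, 10), (3, 10), (-6, 6).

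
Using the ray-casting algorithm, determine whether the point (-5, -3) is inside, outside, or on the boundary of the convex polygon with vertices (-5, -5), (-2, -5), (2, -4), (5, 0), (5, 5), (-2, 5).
The point (-5, -3) lies strictly outside the polygon

Cast a horizontal ray to the right from the query point and count how many polygon edges it crosses (each edge strictly once or zero times, handled with the usual half-open convention). 
Parity of crossings → even ⇒ outside.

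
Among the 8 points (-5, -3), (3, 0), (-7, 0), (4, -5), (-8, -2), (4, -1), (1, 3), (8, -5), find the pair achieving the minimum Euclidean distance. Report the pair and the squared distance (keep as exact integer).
Pair = ((3, 0), (4, -1)); squared distance = 2

Compute all C(8, 2) = 28 pairwise squared distances (x_i − x_j)² + (y_i − y_j)². The minimum is 2, attained by the pair ((3, 0), (4, -1)).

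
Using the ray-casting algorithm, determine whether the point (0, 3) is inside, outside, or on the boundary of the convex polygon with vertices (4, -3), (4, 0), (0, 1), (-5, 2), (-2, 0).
The point (0, 3) lies strictly outside the polygon

Cast a horizontal ray to the right from the query point and count how many polygon edges it crosses (each edge strictly once or zero times, handled with the usual half-open convention). 
Parity of crossings → even ⇒ outside.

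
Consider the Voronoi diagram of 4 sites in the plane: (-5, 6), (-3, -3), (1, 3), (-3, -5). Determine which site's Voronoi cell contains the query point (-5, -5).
Nearest site = (-3, -5)

The Voronoi cell of site s contains exactly those query points closer to s than to any other site. Compute squared distances from q = (-5, -5) to each site:
  (-3 − -5)² + (-5 − -5)² = 4
  (-3 − -5)² + (-3 − -5)² = 8
  (1 − -5)² + (3 − -5)² = 100
  (-5 − -5)² + (6 − -5)² = 121
Minimum is attained by (-3, -5), so q lies in its Voronoi cell.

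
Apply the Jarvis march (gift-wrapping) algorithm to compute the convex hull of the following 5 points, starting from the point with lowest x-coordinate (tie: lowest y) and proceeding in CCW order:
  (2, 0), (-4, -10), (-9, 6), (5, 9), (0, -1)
Hull (CCW) = [(-9, 6), (-4, -10), (2, 0), (5, 9)]

Jarvis march: at each step, from the current hull vertex p, select the next vertex q as the point such that every other point lies strictly to the left of (or on) the directed line p → q. (Equivalently: for every other point r, the cross product (q − p) × (r − p) ≥ 0.)
Starting point (lowest x, tie lowest y): (-9, 6). Wrap until returning to start. Resulting hull: (-9, 6), (-4, -10), (2, 0), (5, 9).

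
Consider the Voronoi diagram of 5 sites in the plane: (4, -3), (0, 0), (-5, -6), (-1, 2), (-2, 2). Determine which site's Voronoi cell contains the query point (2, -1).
Nearest site = (0, 0)

The Voronoi cell of site s contains exactly those query points closer to s than to any other site. Compute squared distances from q = (2, -1) to each site:
  (0 − 2)² + (0 − -1)² = 5
  (4 − 2)² + (-3 − -1)² = 8
  (-1 − 2)² + (2 − -1)² = 18
  (-2 − 2)² + (2 − -1)² = 25
  (-5 − 2)² + (-6 − -1)² = 74
Minimum is attained by (0, 0), so q lies in its Voronoi cell.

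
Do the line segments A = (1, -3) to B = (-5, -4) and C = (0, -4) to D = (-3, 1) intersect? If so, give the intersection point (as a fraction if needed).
Yes; intersection at (-5/11, -107/33) (t = 8/33 on AB, s = 5/33 on CD)

Parametrize AB as A + t(B − A) = (1 + -6 t, -3 + -1 t) and CD as C + s(D − C) = (0 + -3 s, -4 + 5 s). Solve the linear system for (t, s). Determinant = 33 ≠ 0, so a unique intersection of the containing lines exists. Solution: t = 8/33, s = 5/33 — both in [0, 1], so the segments cross. Intersection point: (-5/11, -107/33).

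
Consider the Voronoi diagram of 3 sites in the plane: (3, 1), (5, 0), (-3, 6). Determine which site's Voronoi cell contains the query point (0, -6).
Nearest site = (3, 1)

The Voronoi cell of site s contains exactly those query points closer to s than to any other site. Compute squared distances from q = (0, -6) to each site:
  (3 − 0)² + (1 − -6)² = 58
  (5 − 0)² + (0 − -6)² = 61
  (-3 − 0)² + (6 − -6)² = 153
Minimum is attained by (3, 1), so q lies in its Voronoi cell.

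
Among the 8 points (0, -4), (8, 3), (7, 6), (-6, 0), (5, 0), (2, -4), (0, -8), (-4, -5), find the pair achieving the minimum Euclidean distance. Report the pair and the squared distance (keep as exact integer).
Pair = ((0, -4), (2, -4)); squared distance = 4

Compute all C(8, 2) = 28 pairwise squared distances (x_i − x_j)² + (y_i − y_j)². The minimum is 4, attained by the pair ((0, -4), (2, -4)).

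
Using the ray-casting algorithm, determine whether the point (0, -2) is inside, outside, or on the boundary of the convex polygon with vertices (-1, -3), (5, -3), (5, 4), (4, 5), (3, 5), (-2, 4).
The point (0, -2) lies strictly inside the polygon

Cast a horizontal ray to the right from the query point and count how many polygon edges it crosses (each edge strictly once or zero times, handled with the usual half-open convention). 
Parity of crossings → odd ⇒ inside.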